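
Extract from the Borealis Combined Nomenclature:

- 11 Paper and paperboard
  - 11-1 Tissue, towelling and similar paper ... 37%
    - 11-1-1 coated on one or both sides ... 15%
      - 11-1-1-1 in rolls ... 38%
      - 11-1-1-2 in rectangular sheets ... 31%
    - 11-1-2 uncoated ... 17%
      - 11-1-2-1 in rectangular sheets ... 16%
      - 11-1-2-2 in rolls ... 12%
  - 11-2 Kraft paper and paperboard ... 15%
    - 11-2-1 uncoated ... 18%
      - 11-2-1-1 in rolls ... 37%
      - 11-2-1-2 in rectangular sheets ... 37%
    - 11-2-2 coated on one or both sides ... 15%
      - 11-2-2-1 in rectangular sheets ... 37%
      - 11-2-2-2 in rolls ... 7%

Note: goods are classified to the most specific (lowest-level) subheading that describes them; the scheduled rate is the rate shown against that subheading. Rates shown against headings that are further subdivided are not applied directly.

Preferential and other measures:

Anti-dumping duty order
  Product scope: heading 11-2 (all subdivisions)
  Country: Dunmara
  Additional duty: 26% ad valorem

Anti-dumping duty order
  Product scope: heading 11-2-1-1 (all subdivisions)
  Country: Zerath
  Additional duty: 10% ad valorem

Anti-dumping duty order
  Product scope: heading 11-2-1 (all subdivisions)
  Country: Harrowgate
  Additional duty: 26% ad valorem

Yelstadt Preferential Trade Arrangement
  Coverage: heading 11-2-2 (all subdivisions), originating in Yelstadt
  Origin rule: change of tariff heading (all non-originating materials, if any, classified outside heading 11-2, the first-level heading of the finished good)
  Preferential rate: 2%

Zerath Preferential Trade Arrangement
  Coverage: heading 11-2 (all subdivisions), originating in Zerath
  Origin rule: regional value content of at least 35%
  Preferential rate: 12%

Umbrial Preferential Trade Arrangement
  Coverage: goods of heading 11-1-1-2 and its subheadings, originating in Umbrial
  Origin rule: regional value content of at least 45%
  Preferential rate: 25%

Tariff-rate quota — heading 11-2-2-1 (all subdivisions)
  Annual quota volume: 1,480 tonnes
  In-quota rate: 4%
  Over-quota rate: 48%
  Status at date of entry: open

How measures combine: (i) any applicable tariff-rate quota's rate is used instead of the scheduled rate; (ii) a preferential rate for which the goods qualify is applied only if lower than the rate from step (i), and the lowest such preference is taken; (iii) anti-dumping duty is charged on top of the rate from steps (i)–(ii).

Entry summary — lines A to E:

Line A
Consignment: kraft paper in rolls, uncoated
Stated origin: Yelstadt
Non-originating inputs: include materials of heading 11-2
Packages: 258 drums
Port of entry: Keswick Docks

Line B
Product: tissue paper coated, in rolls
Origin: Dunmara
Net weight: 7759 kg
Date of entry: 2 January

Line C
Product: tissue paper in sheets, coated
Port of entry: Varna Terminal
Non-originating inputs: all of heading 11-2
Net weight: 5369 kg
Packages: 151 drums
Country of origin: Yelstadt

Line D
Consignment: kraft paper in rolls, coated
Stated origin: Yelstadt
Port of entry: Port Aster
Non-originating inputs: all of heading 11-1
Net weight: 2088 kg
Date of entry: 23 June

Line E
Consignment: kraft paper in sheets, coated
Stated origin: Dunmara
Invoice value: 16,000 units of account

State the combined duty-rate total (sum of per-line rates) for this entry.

138%

Line A: kraft paper → 11-2; uncoated → 11-2-1; in rolls → 11-2-1-1. Scheduled 37%. Yelstadt agreement on 11-2-2: 11-2-1-1 not covered. → 37%.
Line B: tissue paper → 11-1; coated → 11-1-1; in rolls → 11-1-1-1. Scheduled 38%. No special measure applies. → 38%.
Line C: tissue paper → 11-1; coated → 11-1-1; in sheets → 11-1-1-2. Scheduled 31%. Yelstadt agreement on 11-2-2: 11-1-1-2 not covered. → 31%.
Line D: kraft paper → 11-2; coated → 11-2-2; in rolls → 11-2-2-2. Scheduled 7%. Yelstadt agreement on 11-2-2: CTH met → 2% available; preferential 2%. → 2%.
Line E: kraft paper → 11-2; coated → 11-2-2; in sheets → 11-2-2-1. Scheduled 37%. quota on 11-2-2-1 open → in-quota 4%; anti-dumping (Dunmara, 11-2): +26%; total 4% + 26% = 30%. → 30%.
Sum: 37% + 38% + 31% + 2% + 30% = 138%.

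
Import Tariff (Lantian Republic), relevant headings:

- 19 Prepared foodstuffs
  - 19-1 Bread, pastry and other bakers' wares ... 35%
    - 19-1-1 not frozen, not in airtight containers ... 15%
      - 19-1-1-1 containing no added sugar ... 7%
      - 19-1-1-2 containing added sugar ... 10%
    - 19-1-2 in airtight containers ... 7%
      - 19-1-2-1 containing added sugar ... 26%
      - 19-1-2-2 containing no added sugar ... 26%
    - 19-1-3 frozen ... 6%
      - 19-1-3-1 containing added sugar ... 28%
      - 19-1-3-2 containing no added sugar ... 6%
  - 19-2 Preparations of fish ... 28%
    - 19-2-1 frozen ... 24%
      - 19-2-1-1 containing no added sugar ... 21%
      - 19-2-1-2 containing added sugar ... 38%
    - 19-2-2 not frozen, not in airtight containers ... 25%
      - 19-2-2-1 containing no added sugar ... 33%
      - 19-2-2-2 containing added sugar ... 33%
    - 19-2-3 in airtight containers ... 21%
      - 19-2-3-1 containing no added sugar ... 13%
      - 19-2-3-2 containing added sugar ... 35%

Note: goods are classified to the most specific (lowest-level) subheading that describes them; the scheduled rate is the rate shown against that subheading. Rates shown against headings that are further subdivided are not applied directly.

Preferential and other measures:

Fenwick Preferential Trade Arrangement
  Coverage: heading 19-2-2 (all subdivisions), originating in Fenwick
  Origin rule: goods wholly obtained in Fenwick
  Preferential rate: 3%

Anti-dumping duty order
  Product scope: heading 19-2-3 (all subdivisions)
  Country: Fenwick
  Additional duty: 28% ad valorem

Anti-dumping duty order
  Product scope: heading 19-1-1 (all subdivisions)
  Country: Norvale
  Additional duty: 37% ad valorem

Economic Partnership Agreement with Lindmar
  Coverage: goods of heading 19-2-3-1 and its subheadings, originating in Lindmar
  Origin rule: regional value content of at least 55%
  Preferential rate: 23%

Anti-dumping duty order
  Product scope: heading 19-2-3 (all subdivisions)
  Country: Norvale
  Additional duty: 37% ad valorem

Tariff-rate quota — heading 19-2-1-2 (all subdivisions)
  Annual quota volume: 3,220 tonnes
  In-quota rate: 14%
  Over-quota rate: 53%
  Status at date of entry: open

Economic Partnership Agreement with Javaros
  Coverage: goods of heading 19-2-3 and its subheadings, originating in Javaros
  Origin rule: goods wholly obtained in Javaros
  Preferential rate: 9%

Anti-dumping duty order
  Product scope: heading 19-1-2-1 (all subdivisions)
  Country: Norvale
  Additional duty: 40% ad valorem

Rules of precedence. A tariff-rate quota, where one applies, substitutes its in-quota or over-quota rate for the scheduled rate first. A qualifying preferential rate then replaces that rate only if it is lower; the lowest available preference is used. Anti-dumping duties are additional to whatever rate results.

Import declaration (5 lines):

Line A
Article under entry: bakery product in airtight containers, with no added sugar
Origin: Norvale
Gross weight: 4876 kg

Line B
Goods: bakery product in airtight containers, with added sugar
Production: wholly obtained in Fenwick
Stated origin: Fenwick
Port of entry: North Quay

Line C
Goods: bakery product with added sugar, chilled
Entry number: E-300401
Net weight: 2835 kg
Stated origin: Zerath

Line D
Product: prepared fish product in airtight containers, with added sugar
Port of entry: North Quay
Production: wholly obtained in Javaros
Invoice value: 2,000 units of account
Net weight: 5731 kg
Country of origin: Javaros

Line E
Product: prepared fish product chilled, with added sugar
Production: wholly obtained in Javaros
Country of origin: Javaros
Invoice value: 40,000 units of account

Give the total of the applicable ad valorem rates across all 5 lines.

Line A: bakery product → 19-1; in airtight containers → 19-1-2; with no added sugar → 19-1-2-2. Scheduled 26%. No special measure applies. → 26%.
Line B: bakery product → 19-1; in airtight containers → 19-1-2; with added sugar → 19-1-2-1. Scheduled 26%. Fenwick agreement on 19-2-2: 19-1-2-1 not covered. → 26%.
Line C: bakery product → 19-1; chilled → 19-1-1; with added sugar → 19-1-1-2. Scheduled 10%. No special measure applies. → 10%.
Line D: prepared fish product → 19-2; in airtight containers → 19-2-3; with added sugar → 19-2-3-2. Scheduled 35%. Javaros agreement on 19-2-3: wholly obtained → 9% available; preferential 9%. → 9%.
Line E: prepared fish product → 19-2; chilled → 19-2-2; with added sugar → 19-2-2-2. Scheduled 33%. Javaros agreement on 19-2-3: 19-2-2-2 not covered. → 33%.
Sum: 26% + 26% + 10% + 9% + 33% = 104%.

104%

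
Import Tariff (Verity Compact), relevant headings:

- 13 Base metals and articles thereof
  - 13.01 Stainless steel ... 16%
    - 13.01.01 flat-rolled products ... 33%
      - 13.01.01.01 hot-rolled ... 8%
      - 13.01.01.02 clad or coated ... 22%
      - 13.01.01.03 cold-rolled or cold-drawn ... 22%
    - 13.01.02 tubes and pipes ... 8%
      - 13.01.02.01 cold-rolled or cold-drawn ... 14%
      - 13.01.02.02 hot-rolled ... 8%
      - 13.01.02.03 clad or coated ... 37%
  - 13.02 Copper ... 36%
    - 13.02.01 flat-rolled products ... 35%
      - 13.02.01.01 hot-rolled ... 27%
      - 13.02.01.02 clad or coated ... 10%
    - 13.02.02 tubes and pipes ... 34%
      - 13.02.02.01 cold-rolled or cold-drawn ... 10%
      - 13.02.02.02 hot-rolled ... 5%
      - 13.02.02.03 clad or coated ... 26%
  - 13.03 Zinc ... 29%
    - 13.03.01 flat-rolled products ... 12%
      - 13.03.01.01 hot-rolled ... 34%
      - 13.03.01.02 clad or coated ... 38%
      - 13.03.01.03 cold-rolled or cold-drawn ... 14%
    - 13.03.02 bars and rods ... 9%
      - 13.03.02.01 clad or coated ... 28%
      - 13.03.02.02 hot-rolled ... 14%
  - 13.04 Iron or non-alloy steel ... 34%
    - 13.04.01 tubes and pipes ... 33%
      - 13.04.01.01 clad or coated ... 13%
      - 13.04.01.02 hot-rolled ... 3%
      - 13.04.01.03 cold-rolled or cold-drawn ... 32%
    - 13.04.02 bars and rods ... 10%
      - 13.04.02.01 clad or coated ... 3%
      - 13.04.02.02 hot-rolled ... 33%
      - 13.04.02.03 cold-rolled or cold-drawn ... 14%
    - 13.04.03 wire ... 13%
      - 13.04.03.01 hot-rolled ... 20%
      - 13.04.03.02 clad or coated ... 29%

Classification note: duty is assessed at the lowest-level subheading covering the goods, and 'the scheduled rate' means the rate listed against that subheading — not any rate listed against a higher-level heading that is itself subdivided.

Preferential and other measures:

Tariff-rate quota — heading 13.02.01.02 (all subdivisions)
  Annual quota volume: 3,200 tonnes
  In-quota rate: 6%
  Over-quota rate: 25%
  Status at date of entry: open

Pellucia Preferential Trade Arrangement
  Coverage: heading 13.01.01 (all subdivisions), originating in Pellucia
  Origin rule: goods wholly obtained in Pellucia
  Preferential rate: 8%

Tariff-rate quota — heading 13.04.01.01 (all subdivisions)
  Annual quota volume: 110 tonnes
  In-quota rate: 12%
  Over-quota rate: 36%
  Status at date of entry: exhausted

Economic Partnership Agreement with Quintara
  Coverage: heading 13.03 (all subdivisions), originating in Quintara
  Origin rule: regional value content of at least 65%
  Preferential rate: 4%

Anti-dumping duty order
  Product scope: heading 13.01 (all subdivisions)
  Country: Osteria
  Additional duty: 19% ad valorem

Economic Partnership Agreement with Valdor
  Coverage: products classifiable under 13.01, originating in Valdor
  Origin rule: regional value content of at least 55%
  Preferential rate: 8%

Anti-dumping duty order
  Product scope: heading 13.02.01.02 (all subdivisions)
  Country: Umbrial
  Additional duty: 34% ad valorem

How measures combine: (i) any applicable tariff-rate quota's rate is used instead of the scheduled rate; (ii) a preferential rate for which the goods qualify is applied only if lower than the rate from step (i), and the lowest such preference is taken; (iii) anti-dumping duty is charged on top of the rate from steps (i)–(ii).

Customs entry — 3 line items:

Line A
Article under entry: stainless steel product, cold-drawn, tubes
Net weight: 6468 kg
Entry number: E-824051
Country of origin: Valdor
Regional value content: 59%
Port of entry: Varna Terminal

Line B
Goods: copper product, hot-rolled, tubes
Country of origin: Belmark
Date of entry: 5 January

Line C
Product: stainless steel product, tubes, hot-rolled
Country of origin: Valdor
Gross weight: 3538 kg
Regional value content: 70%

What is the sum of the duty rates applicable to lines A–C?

21%

Line A: stainless steel → 13.01; tubes → 13.01.02; cold-drawn → 13.01.02.01. Scheduled 14%. Valdor agreement on 13.01: RVC ≥ 55% → 8% available; preferential 8%. → 8%.
Line B: copper → 13.02; tubes → 13.02.02; hot-rolled → 13.02.02.02. Scheduled 5%. No special measure applies. → 5%.
Line C: stainless steel → 13.01; tubes → 13.01.02; hot-rolled → 13.01.02.02. Scheduled 8%. Valdor agreement on 13.01: RVC ≥ 55% → 8% available; preference 8% not lower than 8% → no reduction. → 8%.
Sum: 8% + 5% + 8% = 21%.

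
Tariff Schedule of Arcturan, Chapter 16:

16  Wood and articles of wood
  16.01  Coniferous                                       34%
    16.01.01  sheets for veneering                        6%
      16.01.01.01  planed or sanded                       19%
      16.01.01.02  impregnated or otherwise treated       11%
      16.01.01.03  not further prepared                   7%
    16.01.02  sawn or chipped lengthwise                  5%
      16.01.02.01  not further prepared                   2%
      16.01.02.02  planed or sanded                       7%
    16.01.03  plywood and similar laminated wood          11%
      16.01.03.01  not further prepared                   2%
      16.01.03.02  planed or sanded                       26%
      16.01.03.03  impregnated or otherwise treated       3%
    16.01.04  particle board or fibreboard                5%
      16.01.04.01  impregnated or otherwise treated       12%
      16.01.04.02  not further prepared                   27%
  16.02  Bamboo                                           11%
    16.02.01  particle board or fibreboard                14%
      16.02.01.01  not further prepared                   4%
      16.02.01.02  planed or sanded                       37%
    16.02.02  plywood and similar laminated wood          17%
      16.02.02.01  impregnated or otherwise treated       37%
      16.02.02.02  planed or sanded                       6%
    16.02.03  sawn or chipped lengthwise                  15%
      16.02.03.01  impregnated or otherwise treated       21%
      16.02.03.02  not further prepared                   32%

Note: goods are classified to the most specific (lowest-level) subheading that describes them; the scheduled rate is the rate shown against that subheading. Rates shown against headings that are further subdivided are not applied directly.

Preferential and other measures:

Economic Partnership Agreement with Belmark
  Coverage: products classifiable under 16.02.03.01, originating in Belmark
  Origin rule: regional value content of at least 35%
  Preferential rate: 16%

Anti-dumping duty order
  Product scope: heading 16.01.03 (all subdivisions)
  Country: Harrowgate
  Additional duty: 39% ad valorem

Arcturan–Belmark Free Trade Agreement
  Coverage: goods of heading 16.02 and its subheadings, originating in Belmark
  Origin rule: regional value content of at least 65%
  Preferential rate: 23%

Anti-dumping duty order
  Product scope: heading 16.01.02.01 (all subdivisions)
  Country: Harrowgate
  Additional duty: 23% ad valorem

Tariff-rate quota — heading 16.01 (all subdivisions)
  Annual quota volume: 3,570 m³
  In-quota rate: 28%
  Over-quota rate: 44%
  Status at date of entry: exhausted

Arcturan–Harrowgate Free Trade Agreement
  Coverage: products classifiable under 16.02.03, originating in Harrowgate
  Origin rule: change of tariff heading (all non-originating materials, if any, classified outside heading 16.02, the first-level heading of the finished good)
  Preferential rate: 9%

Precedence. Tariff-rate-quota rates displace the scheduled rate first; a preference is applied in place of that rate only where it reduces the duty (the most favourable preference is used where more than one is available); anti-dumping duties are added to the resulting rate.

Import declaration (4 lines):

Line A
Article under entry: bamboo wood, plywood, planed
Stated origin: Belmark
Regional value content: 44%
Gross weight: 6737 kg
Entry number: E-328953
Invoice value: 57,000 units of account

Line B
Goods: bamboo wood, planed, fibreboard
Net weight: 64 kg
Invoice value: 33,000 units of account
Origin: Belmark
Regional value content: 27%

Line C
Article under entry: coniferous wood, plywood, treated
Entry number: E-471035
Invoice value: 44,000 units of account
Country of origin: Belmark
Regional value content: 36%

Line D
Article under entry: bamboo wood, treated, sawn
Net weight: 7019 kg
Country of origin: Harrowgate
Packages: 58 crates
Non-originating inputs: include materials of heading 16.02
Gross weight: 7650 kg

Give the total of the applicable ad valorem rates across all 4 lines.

Line A: bamboo → 16.02; plywood → 16.02.02; planed → 16.02.02.02. Scheduled 6%. Belmark agreement on 16.02.03.01: 16.02.02.02 not covered; Belmark agreement on 16.02: RVC < 65%. → 6%.
Line B: bamboo → 16.02; fibreboard → 16.02.01; planed → 16.02.01.02. Scheduled 37%. Belmark agreement on 16.02.03.01: 16.02.01.02 not covered; Belmark agreement on 16.02: RVC < 65%. → 37%.
Line C: coniferous → 16.01; plywood → 16.01.03; treated → 16.01.03.03. Scheduled 3%. quota on 16.01 exhausted → over-quota 44%; Belmark agreement on 16.02.03.01: 16.01.03.03 not covered; Belmark agreement on 16.02: 16.01.03.03 not covered. → 44%.
Line D: bamboo → 16.02; sawn → 16.02.03; treated → 16.02.03.01. Scheduled 21%. Harrowgate agreement on 16.02.03: CTH not met. → 21%.
Sum: 6% + 37% + 44% + 21% = 108%.

108%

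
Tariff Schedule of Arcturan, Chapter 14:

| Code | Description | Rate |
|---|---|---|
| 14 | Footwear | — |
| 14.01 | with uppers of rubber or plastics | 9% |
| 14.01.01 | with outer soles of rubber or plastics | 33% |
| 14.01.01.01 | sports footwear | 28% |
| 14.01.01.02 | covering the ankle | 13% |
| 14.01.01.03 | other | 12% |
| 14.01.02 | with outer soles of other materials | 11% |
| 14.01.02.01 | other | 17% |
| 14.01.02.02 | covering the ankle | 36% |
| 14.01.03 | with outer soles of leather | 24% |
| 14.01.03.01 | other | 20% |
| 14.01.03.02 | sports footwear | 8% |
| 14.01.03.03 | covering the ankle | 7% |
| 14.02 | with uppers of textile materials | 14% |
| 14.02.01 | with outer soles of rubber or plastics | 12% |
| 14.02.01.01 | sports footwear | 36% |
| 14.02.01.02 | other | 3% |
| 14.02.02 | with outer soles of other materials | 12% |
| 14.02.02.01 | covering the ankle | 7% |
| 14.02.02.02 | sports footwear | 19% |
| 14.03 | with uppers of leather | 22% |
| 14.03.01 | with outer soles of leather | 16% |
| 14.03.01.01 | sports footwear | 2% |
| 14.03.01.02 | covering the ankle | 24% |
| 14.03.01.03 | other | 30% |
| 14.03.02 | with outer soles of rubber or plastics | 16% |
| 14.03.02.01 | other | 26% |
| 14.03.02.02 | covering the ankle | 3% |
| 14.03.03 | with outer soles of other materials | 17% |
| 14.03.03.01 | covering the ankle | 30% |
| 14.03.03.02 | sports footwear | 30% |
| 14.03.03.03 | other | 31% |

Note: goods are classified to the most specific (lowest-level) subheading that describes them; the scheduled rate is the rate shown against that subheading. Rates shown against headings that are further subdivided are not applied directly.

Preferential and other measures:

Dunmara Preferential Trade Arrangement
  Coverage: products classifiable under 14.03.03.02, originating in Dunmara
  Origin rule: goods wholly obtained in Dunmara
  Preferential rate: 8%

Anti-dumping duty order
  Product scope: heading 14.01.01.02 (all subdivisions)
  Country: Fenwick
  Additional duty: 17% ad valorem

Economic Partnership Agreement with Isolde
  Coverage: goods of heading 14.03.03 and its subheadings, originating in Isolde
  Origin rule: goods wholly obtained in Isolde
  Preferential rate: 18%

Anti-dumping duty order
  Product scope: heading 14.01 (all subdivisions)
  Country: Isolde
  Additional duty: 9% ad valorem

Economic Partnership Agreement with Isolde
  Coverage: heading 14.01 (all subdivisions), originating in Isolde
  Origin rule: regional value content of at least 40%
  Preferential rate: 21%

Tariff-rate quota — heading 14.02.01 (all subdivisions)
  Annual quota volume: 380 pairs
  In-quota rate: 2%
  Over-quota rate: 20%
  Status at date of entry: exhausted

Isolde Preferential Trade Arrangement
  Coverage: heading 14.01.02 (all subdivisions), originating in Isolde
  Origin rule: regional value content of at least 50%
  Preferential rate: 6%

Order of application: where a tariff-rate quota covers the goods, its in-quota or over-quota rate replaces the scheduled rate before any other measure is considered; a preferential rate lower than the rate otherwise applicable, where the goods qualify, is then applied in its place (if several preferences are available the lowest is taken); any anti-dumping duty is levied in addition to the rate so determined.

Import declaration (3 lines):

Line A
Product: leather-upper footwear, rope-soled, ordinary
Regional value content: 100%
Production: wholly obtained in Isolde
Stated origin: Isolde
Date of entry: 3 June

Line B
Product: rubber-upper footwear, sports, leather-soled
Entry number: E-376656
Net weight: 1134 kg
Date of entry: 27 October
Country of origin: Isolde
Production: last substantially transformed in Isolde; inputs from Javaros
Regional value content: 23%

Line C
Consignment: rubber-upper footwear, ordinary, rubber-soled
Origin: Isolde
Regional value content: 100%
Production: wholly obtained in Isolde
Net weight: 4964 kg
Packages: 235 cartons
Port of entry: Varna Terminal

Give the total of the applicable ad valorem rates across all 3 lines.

Line A: leather-upper → 14.03; rope-soled → 14.03.03; ordinary → 14.03.03.03. Scheduled 31%. Isolde agreement on 14.03.03: wholly obtained → 18% available; Isolde agreement on 14.01: 14.03.03.03 not covered; Isolde agreement on 14.01.02: 14.03.03.03 not covered; preferential 18%. → 18%.
Line B: rubber-upper → 14.01; leather-soled → 14.01.03; sports → 14.01.03.02. Scheduled 8%. Isolde agreement on 14.03.03: 14.01.03.02 not covered; Isolde agreement on 14.01: RVC < 40%; Isolde agreement on 14.01.02: 14.01.03.02 not covered; anti-dumping (Isolde, 14.01): +9%; total 8% + 9% = 17%. → 17%.
Line C: rubber-upper → 14.01; rubber-soled → 14.01.01; ordinary → 14.01.01.03. Scheduled 12%. Isolde agreement on 14.03.03: 14.01.01.03 not covered; Isolde agreement on 14.01: RVC ≥ 40% → 21% available; Isolde agreement on 14.01.02: 14.01.01.03 not covered; preference 21% not lower than 12% → no reduction; anti-dumping (Isolde, 14.01): +9%; total 12% + 9% = 21%. → 21%.
Sum: 18% + 17% + 21% = 56%.

56%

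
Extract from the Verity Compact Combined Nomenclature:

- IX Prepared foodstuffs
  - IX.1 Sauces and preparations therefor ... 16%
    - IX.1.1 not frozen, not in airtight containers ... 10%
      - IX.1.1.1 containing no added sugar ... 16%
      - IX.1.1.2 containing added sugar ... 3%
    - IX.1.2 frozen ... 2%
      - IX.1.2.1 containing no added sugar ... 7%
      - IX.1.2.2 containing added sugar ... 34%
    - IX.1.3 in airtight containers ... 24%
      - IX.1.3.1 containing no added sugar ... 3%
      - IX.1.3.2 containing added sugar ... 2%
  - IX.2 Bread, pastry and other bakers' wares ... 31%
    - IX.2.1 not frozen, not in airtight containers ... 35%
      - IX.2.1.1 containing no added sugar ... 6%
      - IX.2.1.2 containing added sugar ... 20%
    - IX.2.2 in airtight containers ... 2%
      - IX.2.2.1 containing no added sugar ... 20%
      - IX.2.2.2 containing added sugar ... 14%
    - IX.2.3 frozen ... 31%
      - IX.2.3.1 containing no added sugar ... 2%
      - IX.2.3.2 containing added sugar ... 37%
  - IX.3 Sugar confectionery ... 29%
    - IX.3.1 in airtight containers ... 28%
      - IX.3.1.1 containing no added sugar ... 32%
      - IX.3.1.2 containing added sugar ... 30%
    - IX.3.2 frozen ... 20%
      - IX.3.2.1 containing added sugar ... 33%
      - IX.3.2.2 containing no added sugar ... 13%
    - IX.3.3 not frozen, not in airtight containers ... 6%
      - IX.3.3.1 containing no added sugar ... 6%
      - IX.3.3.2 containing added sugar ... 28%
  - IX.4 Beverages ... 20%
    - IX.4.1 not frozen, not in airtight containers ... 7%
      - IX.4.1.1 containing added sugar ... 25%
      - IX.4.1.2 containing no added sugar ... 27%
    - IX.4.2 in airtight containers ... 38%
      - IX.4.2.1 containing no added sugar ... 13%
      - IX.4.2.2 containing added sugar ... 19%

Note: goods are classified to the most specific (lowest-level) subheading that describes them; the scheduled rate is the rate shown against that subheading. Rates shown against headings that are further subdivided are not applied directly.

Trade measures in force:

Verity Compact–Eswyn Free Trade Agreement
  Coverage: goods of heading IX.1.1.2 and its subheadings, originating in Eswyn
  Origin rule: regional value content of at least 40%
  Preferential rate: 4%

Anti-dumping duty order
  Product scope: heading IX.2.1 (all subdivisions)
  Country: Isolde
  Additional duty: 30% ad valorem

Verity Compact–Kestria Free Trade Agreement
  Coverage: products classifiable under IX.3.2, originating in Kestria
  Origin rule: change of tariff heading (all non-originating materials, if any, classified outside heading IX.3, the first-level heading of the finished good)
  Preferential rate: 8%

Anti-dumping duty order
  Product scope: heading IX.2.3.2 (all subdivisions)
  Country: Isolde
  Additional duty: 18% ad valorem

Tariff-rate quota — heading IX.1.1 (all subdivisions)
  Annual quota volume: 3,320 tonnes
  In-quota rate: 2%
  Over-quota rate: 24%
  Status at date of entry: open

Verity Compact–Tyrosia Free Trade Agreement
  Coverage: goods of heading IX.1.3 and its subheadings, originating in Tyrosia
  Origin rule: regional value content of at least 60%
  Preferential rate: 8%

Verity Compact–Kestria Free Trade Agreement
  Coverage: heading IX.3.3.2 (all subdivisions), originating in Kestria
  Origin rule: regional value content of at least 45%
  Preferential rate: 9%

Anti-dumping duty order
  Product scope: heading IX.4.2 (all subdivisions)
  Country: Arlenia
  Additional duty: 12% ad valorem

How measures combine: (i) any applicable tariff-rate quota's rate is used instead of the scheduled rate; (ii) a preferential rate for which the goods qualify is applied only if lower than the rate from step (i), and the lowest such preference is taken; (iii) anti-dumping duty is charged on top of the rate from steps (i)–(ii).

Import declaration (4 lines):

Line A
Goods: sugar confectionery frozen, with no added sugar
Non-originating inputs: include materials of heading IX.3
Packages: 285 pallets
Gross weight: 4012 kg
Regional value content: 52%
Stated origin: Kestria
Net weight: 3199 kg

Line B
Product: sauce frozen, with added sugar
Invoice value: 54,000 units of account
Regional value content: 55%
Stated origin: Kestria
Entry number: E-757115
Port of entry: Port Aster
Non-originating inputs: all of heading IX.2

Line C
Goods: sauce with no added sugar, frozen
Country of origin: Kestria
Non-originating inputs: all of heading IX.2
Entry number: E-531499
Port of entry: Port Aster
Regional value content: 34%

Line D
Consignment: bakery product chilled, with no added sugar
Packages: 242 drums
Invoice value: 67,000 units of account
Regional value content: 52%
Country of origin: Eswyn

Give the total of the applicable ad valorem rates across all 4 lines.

60%

Line A: sugar confectionery → IX.3; frozen → IX.3.2; with no added sugar → IX.3.2.2. Scheduled 13%. Kestria agreement on IX.3.2: CTH not met; Kestria agreement on IX.3.3.2: IX.3.2.2 not covered. → 13%.
Line B: sauce → IX.1; frozen → IX.1.2; with added sugar → IX.1.2.2. Scheduled 34%. Kestria agreement on IX.3.2: IX.1.2.2 not covered; Kestria agreement on IX.3.3.2: IX.1.2.2 not covered. → 34%.
Line C: sauce → IX.1; frozen → IX.1.2; with no added sugar → IX.1.2.1. Scheduled 7%. Kestria agreement on IX.3.2: IX.1.2.1 not covered; Kestria agreement on IX.3.3.2: IX.1.2.1 not covered. → 7%.
Line D: bakery product → IX.2; chilled → IX.2.1; with no added sugar → IX.2.1.1. Scheduled 6%. Eswyn agreement on IX.1.1.2: IX.2.1.1 not covered. → 6%.
Sum: 13% + 34% + 7% + 6% = 60%.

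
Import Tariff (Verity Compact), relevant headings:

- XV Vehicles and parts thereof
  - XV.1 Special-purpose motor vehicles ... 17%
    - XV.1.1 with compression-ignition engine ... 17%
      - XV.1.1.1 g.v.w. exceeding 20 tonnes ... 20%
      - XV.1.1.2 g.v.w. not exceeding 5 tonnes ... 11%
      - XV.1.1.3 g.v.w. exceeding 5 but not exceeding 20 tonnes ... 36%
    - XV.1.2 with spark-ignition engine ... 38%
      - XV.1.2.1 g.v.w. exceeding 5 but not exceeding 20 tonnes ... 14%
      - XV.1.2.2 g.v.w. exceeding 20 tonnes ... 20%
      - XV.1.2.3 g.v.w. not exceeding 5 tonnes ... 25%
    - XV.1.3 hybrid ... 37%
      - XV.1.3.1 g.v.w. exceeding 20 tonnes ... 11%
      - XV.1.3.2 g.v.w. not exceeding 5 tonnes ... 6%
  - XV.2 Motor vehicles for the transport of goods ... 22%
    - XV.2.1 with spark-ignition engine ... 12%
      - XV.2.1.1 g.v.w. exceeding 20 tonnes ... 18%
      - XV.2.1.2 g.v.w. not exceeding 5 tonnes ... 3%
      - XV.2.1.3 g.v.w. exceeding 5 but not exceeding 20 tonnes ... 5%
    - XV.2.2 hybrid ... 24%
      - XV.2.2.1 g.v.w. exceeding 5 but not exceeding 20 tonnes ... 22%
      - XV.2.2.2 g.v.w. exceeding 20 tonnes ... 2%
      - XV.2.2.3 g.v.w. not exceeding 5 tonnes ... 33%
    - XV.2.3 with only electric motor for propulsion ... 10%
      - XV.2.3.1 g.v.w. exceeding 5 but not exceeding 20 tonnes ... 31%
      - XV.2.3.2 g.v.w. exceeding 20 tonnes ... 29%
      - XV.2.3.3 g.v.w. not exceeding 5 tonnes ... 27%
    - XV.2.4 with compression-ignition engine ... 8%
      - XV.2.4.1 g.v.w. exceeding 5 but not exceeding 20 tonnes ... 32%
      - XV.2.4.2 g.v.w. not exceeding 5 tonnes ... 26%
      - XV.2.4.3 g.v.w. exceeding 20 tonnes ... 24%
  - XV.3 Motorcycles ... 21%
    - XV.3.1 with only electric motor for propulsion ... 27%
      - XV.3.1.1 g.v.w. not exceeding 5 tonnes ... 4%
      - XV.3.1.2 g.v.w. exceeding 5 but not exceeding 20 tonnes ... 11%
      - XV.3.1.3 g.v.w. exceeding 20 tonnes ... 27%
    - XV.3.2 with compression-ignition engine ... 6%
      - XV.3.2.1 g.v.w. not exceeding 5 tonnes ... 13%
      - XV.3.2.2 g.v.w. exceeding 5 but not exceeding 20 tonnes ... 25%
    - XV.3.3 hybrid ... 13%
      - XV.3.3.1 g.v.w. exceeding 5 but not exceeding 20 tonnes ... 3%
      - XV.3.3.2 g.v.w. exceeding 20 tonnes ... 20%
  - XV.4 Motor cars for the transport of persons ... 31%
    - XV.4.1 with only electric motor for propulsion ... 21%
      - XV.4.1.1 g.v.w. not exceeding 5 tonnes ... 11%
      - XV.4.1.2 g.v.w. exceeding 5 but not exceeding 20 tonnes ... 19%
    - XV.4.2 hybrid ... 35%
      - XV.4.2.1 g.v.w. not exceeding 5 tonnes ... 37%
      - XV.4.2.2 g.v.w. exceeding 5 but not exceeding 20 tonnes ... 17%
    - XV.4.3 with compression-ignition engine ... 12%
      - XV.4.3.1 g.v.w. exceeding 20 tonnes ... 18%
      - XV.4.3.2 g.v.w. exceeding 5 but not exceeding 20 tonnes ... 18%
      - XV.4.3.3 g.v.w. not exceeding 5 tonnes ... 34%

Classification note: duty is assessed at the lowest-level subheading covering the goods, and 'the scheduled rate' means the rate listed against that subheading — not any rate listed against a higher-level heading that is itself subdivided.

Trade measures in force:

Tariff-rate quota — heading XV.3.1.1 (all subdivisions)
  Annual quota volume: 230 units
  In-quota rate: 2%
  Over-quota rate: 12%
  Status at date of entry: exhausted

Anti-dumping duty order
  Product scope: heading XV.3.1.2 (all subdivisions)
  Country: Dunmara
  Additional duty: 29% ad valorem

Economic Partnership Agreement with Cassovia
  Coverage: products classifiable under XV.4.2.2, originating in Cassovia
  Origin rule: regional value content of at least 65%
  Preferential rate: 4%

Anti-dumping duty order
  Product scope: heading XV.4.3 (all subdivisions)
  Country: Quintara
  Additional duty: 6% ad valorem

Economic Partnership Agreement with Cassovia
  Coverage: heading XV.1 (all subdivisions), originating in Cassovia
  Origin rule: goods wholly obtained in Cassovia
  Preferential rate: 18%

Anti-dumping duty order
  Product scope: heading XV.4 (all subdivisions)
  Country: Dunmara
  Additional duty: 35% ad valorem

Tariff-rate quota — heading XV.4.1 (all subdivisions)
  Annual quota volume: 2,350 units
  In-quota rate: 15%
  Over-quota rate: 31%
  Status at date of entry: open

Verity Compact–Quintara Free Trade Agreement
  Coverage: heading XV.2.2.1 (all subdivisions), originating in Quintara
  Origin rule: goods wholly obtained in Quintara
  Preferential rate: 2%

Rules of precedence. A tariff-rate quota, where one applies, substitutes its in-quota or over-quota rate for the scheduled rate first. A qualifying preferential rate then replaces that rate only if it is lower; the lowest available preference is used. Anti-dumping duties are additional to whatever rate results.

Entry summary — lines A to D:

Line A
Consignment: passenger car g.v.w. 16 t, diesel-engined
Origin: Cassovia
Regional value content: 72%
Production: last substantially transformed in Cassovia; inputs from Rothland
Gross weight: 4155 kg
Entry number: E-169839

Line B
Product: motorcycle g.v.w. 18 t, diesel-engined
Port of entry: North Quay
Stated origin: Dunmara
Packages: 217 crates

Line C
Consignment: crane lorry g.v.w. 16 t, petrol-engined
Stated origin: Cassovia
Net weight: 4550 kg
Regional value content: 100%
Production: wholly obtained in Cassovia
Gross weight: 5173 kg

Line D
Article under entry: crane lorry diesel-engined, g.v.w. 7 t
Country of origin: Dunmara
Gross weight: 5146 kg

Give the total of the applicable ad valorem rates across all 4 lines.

93%

Line A: passenger car → XV.4; diesel-engined → XV.4.3; g.v.w. 16 t → XV.4.3.2. Scheduled 18%. Cassovia agreement on XV.4.2.2: XV.4.3.2 not covered; Cassovia agreement on XV.1: XV.4.3.2 not covered. → 18%.
Line B: motorcycle → XV.3; diesel-engined → XV.3.2; g.v.w. 18 t → XV.3.2.2. Scheduled 25%. No special measure applies. → 25%.
Line C: crane lorry → XV.1; petrol-engined → XV.1.2; g.v.w. 16 t → XV.1.2.1. Scheduled 14%. Cassovia agreement on XV.4.2.2: XV.1.2.1 not covered; Cassovia agreement on XV.1: wholly obtained → 18% available; preference 18% not lower than 14% → no reduction. → 14%.
Line D: crane lorry → XV.1; diesel-engined → XV.1.1; g.v.w. 7 t → XV.1.1.3. Scheduled 36%. No special measure applies. → 36%.
Sum: 18% + 25% + 14% + 36% = 93%.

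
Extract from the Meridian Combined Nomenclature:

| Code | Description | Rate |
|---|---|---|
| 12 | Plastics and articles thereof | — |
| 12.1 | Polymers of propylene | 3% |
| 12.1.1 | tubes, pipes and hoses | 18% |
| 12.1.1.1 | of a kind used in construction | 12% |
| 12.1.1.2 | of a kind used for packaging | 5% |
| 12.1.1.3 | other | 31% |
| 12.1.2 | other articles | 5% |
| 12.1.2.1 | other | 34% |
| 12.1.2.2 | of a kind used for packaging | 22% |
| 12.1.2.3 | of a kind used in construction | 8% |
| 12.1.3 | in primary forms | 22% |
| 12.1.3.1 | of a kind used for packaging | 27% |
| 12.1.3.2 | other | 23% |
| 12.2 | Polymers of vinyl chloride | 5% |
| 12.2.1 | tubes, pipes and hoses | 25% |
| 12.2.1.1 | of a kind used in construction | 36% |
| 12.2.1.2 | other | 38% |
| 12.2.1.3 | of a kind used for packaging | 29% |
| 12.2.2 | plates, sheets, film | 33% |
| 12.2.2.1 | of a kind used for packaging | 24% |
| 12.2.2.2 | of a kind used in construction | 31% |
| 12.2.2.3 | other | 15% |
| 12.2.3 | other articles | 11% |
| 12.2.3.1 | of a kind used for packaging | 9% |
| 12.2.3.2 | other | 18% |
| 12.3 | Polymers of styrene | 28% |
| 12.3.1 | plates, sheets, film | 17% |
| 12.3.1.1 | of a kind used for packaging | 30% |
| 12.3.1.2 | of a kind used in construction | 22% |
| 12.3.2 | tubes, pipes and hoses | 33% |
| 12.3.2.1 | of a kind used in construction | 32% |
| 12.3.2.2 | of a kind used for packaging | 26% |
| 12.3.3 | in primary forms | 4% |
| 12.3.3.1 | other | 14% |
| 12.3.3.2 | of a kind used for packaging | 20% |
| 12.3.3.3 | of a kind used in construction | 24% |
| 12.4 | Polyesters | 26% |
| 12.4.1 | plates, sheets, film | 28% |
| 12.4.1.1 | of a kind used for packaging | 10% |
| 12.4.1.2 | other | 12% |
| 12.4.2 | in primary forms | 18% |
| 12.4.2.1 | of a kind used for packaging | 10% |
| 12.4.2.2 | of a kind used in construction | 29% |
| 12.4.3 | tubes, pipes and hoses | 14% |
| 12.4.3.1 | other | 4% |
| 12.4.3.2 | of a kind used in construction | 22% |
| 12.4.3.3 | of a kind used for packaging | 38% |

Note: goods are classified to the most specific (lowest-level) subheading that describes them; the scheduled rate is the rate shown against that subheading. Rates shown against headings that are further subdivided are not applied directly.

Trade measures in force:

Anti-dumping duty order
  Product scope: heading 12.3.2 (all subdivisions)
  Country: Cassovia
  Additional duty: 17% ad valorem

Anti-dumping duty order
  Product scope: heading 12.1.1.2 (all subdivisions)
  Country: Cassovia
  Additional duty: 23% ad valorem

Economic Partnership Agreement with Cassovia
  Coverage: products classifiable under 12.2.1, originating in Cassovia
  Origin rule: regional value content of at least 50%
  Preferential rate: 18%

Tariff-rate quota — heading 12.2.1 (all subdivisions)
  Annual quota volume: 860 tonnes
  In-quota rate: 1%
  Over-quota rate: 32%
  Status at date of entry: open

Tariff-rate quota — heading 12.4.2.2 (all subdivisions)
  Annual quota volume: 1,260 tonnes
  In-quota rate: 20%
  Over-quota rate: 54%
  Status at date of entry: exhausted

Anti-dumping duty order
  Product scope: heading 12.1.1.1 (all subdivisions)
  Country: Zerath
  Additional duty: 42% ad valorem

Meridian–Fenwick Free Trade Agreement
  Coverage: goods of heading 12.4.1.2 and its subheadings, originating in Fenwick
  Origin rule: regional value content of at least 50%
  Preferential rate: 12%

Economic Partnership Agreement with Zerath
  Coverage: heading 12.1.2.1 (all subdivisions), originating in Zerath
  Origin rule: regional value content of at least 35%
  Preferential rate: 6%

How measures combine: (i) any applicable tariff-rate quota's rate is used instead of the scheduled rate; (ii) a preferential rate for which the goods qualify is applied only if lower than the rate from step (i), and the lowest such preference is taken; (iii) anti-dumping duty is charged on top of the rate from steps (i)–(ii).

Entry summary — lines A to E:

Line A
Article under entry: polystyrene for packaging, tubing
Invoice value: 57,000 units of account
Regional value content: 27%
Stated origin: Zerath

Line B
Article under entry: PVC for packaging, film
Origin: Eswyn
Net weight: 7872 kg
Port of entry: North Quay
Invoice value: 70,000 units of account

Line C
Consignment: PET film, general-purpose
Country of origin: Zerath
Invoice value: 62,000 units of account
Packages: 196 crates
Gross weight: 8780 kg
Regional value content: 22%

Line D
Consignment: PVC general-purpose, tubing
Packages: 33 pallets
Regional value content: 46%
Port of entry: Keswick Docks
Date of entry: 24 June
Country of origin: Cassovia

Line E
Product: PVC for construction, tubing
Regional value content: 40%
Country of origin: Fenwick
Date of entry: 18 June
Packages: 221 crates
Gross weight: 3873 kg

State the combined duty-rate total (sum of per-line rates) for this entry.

Line A: polystyrene → 12.3; tubing → 12.3.2; for packaging → 12.3.2.2. Scheduled 26%. Zerath agreement on 12.1.2.1: 12.3.2.2 not covered. → 26%.
Line B: PVC → 12.2; film → 12.2.2; for packaging → 12.2.2.1. Scheduled 24%. No special measure applies. → 24%.
Line C: PET → 12.4; film → 12.4.1; general-purpose → 12.4.1.2. Scheduled 12%. Zerath agreement on 12.1.2.1: 12.4.1.2 not covered. → 12%.
Line D: PVC → 12.2; tubing → 12.2.1; general-purpose → 12.2.1.2. Scheduled 38%. quota on 12.2.1 open → in-quota 1%; Cassovia agreement on 12.2.1: RVC < 50%. → 1%.
Line E: PVC → 12.2; tubing → 12.2.1; for construction → 12.2.1.1. Scheduled 36%. quota on 12.2.1 open → in-quota 1%; Fenwick agreement on 12.4.1.2: 12.2.1.1 not covered. → 1%.
Sum: 26% + 24% + 12% + 1% + 1% = 64%.

64%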